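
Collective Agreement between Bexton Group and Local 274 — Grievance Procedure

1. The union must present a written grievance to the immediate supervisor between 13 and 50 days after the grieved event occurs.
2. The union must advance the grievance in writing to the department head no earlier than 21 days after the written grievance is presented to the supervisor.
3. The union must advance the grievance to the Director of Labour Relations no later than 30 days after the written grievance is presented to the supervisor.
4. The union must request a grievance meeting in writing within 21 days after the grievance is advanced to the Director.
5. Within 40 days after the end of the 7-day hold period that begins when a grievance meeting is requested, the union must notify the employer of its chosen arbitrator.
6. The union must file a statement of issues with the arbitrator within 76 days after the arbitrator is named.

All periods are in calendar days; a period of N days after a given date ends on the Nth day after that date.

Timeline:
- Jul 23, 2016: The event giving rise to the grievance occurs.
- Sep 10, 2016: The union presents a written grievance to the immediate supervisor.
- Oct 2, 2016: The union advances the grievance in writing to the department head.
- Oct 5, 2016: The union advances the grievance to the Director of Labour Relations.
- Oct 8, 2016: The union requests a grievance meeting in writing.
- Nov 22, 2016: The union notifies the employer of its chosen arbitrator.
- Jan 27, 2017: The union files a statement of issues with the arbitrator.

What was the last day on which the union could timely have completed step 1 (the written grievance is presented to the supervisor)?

Step 1 runs from Jul 23, 2016, when the grieved event occurs. The window is 13–50 days after Jul 23, 2016; it closes on Sep 11, 2016.

Sep 11, 2016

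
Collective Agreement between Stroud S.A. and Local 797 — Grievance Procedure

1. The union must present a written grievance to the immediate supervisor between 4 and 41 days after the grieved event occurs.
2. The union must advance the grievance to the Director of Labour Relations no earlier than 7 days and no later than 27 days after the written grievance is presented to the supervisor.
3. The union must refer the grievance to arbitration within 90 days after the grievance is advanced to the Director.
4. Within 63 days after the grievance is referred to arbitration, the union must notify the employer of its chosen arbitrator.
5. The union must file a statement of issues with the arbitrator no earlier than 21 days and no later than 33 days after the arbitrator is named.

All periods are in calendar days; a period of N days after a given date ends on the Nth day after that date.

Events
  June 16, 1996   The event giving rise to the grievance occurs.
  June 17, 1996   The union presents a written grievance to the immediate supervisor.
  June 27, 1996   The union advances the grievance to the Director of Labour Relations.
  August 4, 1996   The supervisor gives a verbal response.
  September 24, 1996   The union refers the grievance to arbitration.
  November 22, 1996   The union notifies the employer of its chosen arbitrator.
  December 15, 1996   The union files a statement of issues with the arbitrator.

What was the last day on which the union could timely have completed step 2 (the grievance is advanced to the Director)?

Step 2 runs from June 17, 1996, when the written grievance is presented to the supervisor. The window is 7–27 days after June 17, 1996; it closes on July 14, 1996.

July 14, 1996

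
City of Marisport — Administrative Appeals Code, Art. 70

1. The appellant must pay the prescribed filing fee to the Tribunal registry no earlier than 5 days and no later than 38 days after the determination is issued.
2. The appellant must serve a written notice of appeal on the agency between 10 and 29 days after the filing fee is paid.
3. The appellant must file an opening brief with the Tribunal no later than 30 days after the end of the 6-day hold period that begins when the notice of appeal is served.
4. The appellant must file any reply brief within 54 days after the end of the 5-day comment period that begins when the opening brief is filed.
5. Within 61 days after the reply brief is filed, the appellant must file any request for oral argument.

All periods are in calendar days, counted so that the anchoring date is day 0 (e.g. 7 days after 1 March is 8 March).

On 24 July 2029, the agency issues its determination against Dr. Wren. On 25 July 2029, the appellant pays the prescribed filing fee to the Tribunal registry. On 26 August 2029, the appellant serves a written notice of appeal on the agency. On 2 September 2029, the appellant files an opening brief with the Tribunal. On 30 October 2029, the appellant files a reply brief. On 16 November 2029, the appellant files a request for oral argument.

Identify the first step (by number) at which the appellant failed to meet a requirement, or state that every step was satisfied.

Step 1: the window is 5–38 days after 24 July 2029 (when the determination is issued), so 29 July 2029 through 31 August 2029; done 25 July 2029 — 4 days before the window opened.

Step 1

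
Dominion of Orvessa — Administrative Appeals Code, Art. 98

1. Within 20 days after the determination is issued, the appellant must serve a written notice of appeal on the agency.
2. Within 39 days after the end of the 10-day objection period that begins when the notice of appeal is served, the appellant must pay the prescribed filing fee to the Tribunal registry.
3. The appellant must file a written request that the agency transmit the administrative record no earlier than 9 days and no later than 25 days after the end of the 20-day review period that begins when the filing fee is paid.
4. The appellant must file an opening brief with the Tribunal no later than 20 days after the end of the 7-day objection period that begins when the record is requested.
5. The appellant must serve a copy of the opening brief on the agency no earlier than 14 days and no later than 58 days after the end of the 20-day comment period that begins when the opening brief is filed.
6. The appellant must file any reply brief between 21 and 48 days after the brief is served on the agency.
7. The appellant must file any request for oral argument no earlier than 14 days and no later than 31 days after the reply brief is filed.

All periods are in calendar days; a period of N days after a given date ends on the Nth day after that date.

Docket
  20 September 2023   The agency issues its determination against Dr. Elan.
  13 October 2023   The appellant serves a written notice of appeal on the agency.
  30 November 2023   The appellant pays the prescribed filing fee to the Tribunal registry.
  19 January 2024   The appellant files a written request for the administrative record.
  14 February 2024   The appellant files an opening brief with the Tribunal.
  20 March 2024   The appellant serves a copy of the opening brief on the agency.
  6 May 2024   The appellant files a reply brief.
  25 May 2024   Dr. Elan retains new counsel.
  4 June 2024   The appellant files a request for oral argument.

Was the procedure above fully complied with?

Step 1 — counting 20 days from 20 September 2023 (when the determination is issued) gives a deadline of 10 October 2023; done 13 October 2023 — 3 days late.

No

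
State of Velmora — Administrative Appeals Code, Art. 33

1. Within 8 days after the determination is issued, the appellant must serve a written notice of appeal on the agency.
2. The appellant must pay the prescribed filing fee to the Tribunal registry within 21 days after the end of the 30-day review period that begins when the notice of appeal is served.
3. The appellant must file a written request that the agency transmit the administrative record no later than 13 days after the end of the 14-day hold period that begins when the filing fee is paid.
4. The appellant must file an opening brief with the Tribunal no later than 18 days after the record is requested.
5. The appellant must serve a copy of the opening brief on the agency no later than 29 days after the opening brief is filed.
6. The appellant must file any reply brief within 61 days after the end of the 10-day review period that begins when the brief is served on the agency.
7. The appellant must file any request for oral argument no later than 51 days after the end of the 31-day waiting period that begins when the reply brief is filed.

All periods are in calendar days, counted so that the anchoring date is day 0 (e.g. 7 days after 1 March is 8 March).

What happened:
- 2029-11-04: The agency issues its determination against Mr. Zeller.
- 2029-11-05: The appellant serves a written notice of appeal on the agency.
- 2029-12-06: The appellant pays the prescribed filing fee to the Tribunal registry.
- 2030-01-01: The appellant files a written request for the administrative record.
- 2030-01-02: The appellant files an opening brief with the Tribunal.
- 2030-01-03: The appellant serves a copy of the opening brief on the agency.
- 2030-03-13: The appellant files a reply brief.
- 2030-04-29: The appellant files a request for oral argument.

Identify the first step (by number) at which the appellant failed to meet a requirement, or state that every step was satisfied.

(1) due by 2029-11-04 + 8 days = 2029-11-12; 2029-11-05 is within that limit.
(2) due by 2029-12-05 + 21 days = 2029-12-26; done 2029-12-06 — timely.
(3) due by 2029-12-20 + 13 days = 2030-01-02; done 2030-01-01 — timely.
(4) due by 2030-01-01 + 18 days = 2030-01-19; completed 2030-01-02, before the deadline.
(5) due by 2030-01-02 + 29 days = 2030-01-31; done 2030-01-03 — timely.
(6) due by 2030-01-13 + 61 days = 2030-03-15; 2030-03-13 is within that limit.
(7) due by 2030-04-13 + 51 days = 2030-06-03; completed 2030-04-29, before the deadline.

None — every step was satisfied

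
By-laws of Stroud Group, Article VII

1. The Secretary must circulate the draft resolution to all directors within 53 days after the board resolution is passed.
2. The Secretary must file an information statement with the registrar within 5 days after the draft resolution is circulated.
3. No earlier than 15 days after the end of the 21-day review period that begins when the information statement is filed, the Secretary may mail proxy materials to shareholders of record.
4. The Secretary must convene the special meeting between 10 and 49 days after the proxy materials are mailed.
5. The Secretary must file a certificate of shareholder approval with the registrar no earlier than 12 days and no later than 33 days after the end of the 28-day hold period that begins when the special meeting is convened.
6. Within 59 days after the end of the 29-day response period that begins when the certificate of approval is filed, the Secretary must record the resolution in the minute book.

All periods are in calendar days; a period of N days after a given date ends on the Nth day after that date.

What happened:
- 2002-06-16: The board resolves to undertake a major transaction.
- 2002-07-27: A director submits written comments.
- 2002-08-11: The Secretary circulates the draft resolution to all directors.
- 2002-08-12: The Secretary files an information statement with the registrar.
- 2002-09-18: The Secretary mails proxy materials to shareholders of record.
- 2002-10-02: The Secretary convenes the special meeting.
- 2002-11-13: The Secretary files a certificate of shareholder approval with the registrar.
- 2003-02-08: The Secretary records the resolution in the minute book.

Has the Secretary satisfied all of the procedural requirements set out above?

No

Step 1 — counting 53 days from 2002-06-16 (when the board resolution is passed) gives a deadline of 2002-08-08; 2002-08-11 misses that deadline by 3 days.
That is the first point of non-compliance.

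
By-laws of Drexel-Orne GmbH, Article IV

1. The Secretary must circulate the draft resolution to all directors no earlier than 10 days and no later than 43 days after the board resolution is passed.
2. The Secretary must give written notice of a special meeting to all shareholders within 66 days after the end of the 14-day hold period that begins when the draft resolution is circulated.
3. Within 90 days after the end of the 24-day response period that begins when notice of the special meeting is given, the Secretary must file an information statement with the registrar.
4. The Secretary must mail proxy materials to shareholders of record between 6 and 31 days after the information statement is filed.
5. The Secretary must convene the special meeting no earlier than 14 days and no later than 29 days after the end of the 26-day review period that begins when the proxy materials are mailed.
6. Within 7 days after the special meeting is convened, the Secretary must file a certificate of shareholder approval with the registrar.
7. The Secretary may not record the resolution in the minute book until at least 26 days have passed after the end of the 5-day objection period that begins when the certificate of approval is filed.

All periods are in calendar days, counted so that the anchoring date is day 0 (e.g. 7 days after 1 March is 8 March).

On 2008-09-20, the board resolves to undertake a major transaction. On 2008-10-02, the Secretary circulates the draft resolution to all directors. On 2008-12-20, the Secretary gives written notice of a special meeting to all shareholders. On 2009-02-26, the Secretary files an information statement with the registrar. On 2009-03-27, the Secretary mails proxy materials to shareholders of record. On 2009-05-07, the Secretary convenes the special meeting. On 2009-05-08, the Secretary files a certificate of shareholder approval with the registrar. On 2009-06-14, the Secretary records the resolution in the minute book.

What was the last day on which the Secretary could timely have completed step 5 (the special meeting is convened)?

2009-05-21

The proxy materials are mailed on 2009-03-27; the 26-day review period therefore ends 2009-04-22, and step 5 runs from that date. The window is 14–29 days after 2009-04-22; it closes on 2009-05-21.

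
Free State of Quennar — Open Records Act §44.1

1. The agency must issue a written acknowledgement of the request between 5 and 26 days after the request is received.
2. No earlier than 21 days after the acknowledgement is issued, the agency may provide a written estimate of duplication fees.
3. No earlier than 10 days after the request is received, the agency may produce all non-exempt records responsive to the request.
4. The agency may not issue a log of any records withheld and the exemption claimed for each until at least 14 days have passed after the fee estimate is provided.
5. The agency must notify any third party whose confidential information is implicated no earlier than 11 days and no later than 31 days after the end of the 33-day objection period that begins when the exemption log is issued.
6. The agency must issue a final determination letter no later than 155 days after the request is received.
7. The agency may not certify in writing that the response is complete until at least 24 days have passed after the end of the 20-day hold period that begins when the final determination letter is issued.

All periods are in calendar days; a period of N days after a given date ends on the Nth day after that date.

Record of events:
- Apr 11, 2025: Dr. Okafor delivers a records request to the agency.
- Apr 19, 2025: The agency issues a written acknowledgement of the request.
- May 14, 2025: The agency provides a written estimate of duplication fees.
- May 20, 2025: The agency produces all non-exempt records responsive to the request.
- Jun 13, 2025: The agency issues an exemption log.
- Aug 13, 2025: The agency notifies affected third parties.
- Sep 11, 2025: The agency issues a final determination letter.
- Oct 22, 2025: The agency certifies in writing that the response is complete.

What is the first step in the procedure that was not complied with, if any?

Step 7

Step 1 — 5 and 26 days from Apr 11, 2025 (when the request is received) are Apr 16, 2025 and May 7, 2025 respectively; done Apr 19, 2025 — within the window.
Step 2 — must wait 21 days from Apr 19, 2025 (when the acknowledgement is issued), so not before May 10, 2025; done May 14, 2025, after the minimum wait.
Step 3 — must wait 10 days from Apr 11, 2025 (when the request is received), so not before Apr 21, 2025; done May 20, 2025, after the minimum wait.
Step 4 — must wait 14 days from May 14, 2025 (when the fee estimate is provided), so not before May 28, 2025; done Jun 13, 2025, after the minimum wait.
Step 5 — 11 and 31 days from Jul 16, 2025 (end of the 33-day objection period, which began when the exemption log is issued on Jun 13, 2025) are Jul 27, 2025 and Aug 16, 2025 respectively; Aug 13, 2025 falls inside that range.
Step 6 — counting 155 days from Apr 11, 2025 (when the request is received) gives a deadline of Sep 13, 2025; Sep 11, 2025 is within that limit.
Step 7 — must wait 24 days from Oct 1, 2025 (end of the 20-day hold period, which began when the final determination letter is issued on Sep 11, 2025), so not before Oct 25, 2025; acted on Oct 22, 2025, 3 days prematurely.
Later steps need not be reached.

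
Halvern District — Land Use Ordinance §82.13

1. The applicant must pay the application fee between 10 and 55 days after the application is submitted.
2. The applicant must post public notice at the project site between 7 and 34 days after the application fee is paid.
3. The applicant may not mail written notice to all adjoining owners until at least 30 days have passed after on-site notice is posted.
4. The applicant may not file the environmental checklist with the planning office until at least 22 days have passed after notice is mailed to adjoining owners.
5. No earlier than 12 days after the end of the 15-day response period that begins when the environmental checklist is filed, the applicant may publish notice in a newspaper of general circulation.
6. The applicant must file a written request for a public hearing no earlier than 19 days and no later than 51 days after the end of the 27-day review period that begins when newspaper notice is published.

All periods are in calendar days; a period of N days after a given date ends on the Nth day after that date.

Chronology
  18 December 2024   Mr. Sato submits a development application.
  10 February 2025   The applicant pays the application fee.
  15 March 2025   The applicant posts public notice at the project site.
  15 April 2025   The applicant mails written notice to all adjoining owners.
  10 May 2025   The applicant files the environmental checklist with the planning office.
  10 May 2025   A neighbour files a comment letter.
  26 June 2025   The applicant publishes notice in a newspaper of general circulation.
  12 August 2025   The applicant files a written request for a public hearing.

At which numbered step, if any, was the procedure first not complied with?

None — every step was satisfied

Step 1 — 10 and 55 days from 18 December 2024 (when the application is submitted) are 28 December 2024 and 11 February 2025 respectively; done 10 February 2025, which is between those dates.
Step 2 — 7 and 34 days from 10 February 2025 (when the application fee is paid) are 17 February 2025 and 16 March 2025 respectively; 15 March 2025 falls inside that range.
Step 3 — must wait 30 days from 15 March 2025 (when on-site notice is posted), so not before 14 April 2025; done 15 April 2025, after the minimum wait.
Step 4 — must wait 22 days from 15 April 2025 (when notice is mailed to adjoining owners), so not before 7 May 2025; done 10 May 2025, after the minimum wait.
Step 5 — must wait 12 days from 25 May 2025 (end of the 15-day response period, which began when the environmental checklist is filed on 10 May 2025), so not before 6 June 2025; 26 June 2025 is on or after that date.
Step 6 — 19 and 51 days from 23 July 2025 (end of the 27-day review period, which began when newspaper notice is published on 26 June 2025) are 11 August 2025 and 12 September 2025 respectively; done 12 August 2025 — within the window.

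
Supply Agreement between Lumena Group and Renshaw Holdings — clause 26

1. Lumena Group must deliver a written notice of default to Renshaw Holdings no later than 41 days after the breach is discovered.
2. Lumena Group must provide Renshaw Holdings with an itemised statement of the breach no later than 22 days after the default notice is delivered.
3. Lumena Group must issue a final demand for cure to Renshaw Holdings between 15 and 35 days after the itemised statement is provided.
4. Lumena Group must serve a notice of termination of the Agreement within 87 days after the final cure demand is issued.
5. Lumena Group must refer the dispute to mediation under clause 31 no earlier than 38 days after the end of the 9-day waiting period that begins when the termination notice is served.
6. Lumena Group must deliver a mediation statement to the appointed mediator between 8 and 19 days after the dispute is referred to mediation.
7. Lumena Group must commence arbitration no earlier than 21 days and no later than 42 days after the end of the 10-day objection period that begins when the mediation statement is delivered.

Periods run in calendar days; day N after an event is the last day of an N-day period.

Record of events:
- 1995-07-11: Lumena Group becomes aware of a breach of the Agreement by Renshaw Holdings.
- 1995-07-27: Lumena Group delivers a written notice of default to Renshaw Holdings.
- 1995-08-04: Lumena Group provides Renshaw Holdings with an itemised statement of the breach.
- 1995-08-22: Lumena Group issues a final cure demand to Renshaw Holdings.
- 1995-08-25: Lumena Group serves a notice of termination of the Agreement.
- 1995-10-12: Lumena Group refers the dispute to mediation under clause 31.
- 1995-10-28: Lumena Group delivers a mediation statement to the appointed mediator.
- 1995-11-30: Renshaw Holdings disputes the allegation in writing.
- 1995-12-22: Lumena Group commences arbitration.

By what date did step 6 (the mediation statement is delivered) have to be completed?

Step 6 runs from 1995-10-12, when the dispute is referred to mediation. The window is 8–19 days after 1995-10-12; it closes on 1995-10-31.

1995-10-31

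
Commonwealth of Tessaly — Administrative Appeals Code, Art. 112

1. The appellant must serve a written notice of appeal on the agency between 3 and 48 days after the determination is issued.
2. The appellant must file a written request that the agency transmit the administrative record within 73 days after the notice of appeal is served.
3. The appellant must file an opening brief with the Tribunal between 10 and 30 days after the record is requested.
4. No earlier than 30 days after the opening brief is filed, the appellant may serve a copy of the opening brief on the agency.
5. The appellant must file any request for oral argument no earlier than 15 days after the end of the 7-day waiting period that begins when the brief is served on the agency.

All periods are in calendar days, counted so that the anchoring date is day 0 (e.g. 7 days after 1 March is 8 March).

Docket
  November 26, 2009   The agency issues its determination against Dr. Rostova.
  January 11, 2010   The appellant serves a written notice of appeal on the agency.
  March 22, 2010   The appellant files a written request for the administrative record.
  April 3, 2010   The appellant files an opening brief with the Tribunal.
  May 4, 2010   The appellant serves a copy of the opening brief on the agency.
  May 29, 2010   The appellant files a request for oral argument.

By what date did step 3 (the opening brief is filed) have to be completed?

April 21, 2010

Step 3 runs from March 22, 2010, when the record is requested. The window is 10–30 days after March 22, 2010; it closes on April 21, 2010.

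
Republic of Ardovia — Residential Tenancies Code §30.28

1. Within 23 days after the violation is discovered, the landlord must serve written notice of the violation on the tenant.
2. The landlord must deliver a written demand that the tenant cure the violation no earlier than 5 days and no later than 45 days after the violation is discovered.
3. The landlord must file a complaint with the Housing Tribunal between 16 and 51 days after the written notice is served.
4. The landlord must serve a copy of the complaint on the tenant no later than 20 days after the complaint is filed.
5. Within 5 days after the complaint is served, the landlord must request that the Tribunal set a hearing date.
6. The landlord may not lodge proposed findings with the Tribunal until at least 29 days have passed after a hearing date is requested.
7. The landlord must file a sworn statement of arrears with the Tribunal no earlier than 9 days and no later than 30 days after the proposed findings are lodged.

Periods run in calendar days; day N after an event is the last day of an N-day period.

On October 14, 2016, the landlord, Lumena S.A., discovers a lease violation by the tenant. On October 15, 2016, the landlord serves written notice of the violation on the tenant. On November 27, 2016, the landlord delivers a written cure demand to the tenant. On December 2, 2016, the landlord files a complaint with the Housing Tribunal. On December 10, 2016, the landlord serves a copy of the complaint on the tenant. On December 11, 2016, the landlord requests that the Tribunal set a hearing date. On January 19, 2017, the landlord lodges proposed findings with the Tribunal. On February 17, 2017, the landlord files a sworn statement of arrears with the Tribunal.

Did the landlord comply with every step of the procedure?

Step 1 — counting 23 days from October 14, 2016 (when the violation is discovered) gives a deadline of November 6, 2016; October 15, 2016 is within that limit.
Step 2 — 5 and 45 days from October 14, 2016 (when the violation is discovered) are October 19, 2016 and November 28, 2016 respectively; done November 27, 2016 — within the window.
Step 3 — 16 and 51 days from October 15, 2016 (when the written notice is served) are October 31, 2016 and December 5, 2016 respectively; done December 2, 2016, which is between those dates.
Step 4 — counting 20 days from December 2, 2016 (when the complaint is filed) gives a deadline of December 22, 2016; done December 10, 2016 — timely.
Step 5 — counting 5 days from December 10, 2016 (when the complaint is served) gives a deadline of December 15, 2016; completed December 11, 2016, before the deadline.
Step 6 — must wait 29 days from December 11, 2016 (when a hearing date is requested), so not before January 9, 2017; done January 19, 2017 — permitted.
Step 7 — 9 and 30 days from January 19, 2017 (when the proposed findings are lodged) are January 28, 2017 and February 18, 2017 respectively; February 17, 2017 falls inside that range.

Yes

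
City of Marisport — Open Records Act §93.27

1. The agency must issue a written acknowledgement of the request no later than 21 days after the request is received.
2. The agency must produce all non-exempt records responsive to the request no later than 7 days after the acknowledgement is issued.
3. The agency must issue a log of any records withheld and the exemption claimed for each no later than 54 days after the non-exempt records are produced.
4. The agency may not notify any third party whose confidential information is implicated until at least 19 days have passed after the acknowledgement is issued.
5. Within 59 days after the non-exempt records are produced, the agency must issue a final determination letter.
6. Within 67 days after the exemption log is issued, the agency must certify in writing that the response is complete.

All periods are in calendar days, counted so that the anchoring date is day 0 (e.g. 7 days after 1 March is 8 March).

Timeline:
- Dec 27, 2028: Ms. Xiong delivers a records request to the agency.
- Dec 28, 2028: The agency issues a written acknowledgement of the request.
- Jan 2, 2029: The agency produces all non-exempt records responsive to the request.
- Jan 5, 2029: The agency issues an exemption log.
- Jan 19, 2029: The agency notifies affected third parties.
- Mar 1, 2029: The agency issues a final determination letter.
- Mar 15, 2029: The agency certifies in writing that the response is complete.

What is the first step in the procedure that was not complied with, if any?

Step 6

Step 1: 21 days after Dec 27, 2028 (when the request is received) is Jan 17, 2029; done Dec 28, 2028 — timely.
Step 2: 7 days after Dec 28, 2028 (when the acknowledgement is issued) is Jan 4, 2029; done Jan 2, 2029 — timely.
Step 3: 54 days after Jan 2, 2029 (when the non-exempt records are produced) is Feb 25, 2029; Jan 5, 2029 is within that limit.
Step 4: the earliest permitted date is 19 days after Dec 28, 2028 (when the acknowledgement is issued), i.e. Jan 16, 2029; done Jan 19, 2029 — permitted.
Step 5: 59 days after Jan 2, 2029 (when the non-exempt records are produced) is Mar 2, 2029; done Mar 1, 2029 — timely.
Step 6: 67 days after Jan 5, 2029 (when the exemption log is issued) is Mar 13, 2029; Mar 15, 2029 misses that deadline by 2 days.
The procedure was therefore not followed at step 6.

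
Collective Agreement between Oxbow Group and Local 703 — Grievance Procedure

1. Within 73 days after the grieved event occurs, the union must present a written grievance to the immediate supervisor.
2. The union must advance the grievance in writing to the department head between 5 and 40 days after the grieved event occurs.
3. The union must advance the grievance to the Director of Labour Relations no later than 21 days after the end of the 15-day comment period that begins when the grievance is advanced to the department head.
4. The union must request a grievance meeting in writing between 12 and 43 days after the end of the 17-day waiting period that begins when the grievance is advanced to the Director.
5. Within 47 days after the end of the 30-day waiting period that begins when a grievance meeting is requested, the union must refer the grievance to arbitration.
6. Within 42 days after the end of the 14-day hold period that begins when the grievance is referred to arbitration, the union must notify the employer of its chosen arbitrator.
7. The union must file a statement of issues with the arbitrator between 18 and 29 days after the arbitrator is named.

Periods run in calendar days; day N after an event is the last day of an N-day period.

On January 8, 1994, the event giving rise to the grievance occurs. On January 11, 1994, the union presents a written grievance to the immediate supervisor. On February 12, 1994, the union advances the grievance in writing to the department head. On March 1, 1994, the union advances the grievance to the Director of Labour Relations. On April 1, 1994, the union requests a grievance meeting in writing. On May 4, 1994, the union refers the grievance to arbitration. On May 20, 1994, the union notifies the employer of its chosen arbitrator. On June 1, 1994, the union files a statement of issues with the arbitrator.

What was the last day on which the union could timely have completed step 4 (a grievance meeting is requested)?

April 30, 1994

The grievance is advanced to the Director on March 1, 1994; the 17-day waiting period therefore ends March 18, 1994, and step 4 runs from that date. The window is 12–43 days after March 18, 1994; it closes on April 30, 1994.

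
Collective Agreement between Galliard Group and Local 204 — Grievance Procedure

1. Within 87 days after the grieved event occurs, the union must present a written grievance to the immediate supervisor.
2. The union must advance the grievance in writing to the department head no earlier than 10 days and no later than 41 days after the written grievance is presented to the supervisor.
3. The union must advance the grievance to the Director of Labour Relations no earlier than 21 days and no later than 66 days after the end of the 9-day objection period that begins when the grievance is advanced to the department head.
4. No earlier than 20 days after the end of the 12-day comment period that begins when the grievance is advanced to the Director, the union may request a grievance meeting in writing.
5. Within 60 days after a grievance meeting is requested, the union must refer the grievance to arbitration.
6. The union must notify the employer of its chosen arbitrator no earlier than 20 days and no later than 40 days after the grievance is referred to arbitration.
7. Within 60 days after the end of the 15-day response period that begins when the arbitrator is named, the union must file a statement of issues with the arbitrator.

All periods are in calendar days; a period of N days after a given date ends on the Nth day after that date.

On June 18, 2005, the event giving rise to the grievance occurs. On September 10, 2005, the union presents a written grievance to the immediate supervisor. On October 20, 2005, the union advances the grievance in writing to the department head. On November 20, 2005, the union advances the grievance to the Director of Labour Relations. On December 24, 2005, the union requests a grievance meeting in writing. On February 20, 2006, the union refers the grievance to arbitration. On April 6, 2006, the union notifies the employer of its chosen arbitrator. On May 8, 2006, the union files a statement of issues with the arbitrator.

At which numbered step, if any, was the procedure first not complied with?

Step 6

Step 1 — counting 87 days from June 18, 2005 (when the grieved event occurs) gives a deadline of September 13, 2005; completed September 10, 2005, before the deadline.
Step 2 — 10 and 41 days from September 10, 2005 (when the written grievance is presented to the supervisor) are September 20, 2005 and October 21, 2005 respectively; October 20, 2005 falls inside that range.
Step 3 — 21 and 66 days from October 29, 2005 (end of the 9-day objection period, which began when the grievance is advanced to the department head on October 20, 2005) are November 19, 2005 and January 3, 2006 respectively; done November 20, 2005, which is between those dates.
Step 4 — must wait 20 days from December 2, 2005 (end of the 12-day comment period, which began when the grievance is advanced to the Director on November 20, 2005), so not before December 22, 2005; done December 24, 2005, after the minimum wait.
Step 5 — counting 60 days from December 24, 2005 (when a grievance meeting is requested) gives a deadline of February 22, 2006; February 20, 2006 is within that limit.
Step 6 — 20 and 40 days from February 20, 2006 (when the grievance is referred to arbitration) are March 12, 2006 and April 1, 2006 respectively; done April 6, 2006 — 5 days after the window closed.
Later steps need not be reached.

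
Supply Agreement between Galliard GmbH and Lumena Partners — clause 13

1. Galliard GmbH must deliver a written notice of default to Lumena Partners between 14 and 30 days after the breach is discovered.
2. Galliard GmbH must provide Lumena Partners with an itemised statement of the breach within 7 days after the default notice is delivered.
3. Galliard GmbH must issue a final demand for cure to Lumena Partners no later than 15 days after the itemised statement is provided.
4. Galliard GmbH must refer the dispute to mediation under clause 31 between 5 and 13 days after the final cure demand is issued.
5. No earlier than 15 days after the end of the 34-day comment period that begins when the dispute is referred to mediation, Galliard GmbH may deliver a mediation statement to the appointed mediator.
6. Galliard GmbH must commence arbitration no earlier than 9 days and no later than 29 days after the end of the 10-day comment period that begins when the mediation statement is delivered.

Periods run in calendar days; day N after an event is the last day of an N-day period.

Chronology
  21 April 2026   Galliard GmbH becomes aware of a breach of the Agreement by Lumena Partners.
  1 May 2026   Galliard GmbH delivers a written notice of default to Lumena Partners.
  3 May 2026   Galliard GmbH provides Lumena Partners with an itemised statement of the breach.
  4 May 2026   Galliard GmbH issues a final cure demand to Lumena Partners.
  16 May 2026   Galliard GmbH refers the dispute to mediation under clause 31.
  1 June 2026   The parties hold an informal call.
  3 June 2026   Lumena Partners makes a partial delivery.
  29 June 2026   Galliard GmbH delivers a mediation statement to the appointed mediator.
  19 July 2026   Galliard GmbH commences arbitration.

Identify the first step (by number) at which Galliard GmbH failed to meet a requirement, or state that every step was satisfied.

Step 1

(1) the permitted window runs from 21 April 2026 + 14 = 5 May 2026 to 21 April 2026 + 30 = 21 May 2026; 1 May 2026 is 4 days too early.
That is the first point of non-compliance.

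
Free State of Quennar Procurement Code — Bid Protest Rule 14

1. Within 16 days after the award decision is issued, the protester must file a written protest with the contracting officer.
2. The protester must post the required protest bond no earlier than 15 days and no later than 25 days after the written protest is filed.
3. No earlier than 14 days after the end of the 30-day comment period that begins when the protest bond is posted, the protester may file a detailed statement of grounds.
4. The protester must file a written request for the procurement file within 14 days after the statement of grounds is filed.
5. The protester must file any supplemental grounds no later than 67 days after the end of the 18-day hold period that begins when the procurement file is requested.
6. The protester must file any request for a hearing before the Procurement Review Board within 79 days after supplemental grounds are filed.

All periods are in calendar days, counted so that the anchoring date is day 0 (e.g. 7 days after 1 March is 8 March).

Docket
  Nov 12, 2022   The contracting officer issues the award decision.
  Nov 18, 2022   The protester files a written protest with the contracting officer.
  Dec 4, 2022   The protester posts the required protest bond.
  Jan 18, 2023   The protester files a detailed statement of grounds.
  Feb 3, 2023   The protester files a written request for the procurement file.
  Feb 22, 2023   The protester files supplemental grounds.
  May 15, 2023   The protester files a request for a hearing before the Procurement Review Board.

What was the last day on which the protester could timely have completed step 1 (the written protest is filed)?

Nov 28, 2022

Step 1 runs from Nov 12, 2022, when the award decision is issued. 16 days after Nov 12, 2022 is Nov 28, 2022.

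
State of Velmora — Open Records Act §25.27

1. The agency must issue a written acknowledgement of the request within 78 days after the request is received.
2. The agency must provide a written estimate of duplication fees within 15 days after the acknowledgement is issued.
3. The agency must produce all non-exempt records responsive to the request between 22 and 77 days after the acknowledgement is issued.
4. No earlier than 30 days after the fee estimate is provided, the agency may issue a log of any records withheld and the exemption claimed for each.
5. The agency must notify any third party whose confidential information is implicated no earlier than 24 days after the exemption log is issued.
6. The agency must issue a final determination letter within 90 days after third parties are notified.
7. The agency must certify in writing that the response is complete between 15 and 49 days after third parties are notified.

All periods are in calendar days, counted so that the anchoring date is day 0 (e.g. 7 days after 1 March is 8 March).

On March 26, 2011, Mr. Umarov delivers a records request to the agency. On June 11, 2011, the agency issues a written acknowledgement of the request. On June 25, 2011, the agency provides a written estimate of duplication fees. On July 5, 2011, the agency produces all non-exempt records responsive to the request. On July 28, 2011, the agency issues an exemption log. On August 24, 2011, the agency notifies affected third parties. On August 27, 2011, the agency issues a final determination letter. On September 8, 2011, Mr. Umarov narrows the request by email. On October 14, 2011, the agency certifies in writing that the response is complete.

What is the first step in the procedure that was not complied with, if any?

(1) due by March 26, 2011 + 78 days = June 12, 2011; completed June 11, 2011, before the deadline.
(2) due by June 11, 2011 + 15 days = June 26, 2011; June 25, 2011 is within that limit.
(3) the permitted window runs from June 11, 2011 + 22 = July 3, 2011 to June 11, 2011 + 77 = August 27, 2011; done July 5, 2011, which is between those dates.
(4) permitted from June 25, 2011 + 30 days = July 25, 2011 onward; July 28, 2011 is on or after that date.
(5) permitted from July 28, 2011 + 24 days = August 21, 2011 onward; done August 24, 2011 — permitted.
(6) due by August 24, 2011 + 90 days = November 22, 2011; completed August 27, 2011, before the deadline.
(7) the permitted window runs from August 24, 2011 + 15 = September 8, 2011 to August 24, 2011 + 49 = October 12, 2011; October 14, 2011 is 2 days past the end of the window.
The procedure was therefore not followed at step 7.

Step 7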